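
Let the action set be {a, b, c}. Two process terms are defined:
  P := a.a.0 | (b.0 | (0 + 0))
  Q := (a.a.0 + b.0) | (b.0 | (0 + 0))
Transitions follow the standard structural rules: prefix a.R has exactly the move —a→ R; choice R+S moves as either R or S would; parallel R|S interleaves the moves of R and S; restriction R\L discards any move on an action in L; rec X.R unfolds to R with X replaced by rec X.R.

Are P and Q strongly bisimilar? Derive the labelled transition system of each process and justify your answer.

P's transition system — 6 states:
  p0 = a.a.0 | (b.0 | (0 + 0)) | ··a··> p1, ··b··> p2
  p1 = a.0 | (b.0 | (0 + 0)) | ··a··> p3, ··b··> p4
  p2 = a.a.0 | (0 | (0 + 0)) | ··a··> p4
  p3 = 0 | (b.0 | (0 + 0)) | ··b··> p5
  p4 = a.0 | (0 | (0 + 0)) | ··a··> p5
  p5 = 0 | (0 | (0 + 0)) | ·
Q's transition system — 6 states:
  q0 = (a.a.0 + b.0) | (b.0 | (0 + 0)) | ··a··> q1, ··b··> q2, ··b··> q3
  q1 = a.0 | (b.0 | (0 + 0)) | ··a··> q3, ··b··> q4
  q2 = (a.a.0 + b.0) | (0 | (0 + 0)) | ··a··> q4, ··b··> q5
  q3 = 0 | (b.0 | (0 + 0)) | ··b··> q5
  q4 = a.0 | (0 | (0 + 0)) | ··a··> q5
  q5 = 0 | (0 | (0 + 0)) | ·
Bisimilarity quotient blocks:
  B0 = {p0}
  B1 = {p1, q1}
  B2 = {p4, q4}
  B3 = {p5, q5}
  B4 = {p3, q3}
  B5 = {p2}
  B6 = {q0}
  B7 = {q2}
p0 ∈ B0, q0 ∈ B6 → different blocks

not bisimilar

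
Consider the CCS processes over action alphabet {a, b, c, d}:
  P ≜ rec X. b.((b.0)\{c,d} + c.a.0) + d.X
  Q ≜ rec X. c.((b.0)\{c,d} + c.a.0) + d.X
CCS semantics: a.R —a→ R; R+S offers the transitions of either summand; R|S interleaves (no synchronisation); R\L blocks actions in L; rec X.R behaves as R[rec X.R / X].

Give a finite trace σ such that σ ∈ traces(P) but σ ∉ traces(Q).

Reachable graph of P (5 states):
  s0 = rec X. b.((b.0)\{c,d} + c.a.0) + d.X → --b--▸ s1, --d--▸ s0
  s1 = (b.0)\{c,d} + c.a.0 → --b--▸ s2, --c--▸ s3
  s2 = 0\{c,d} → stopped
  s3 = a.0 → --a--▸ s4
  s4 = 0 → stopped
Reachable graph of Q (5 states):
  t0 = rec X. c.((b.0)\{c,d} + c.a.0) + d.X → --c--▸ t1, --d--▸ t0
  t1 = (b.0)\{c,d} + c.a.0 → --b--▸ t2, --c--▸ t3
  t2 = 0\{c,d} → stopped
  t3 = a.0 → --a--▸ t4
  t4 = 0 → stopped
Executing b from P (initial set {s0}):
  step 1 (b): {s1}
  — P admits the full trace.
Executing b from Q (initial set {t0}):
  step 1 (b): no successor for Q

b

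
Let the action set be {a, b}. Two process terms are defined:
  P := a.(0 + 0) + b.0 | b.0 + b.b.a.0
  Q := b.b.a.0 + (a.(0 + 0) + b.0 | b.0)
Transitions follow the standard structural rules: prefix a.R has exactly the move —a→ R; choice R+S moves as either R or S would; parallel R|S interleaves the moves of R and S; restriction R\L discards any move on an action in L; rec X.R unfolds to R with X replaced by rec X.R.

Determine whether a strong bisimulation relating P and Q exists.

bisimilar

Reachable graph of P (8 states):
  u0 = a.(0 + 0) + b.0 | b.0 + b.b.a.0 has moves =a=> u1, =b=> u2, =b=> u3, =b=> u4
  u1 = 0 + 0 has moves ·
  u2 = 0 | b.0 has moves =b=> u5
  u3 = b.0 | 0 has moves =b=> u5
  u4 = b.a.0 has moves =b=> u6
  u5 = 0 | 0 has moves ·
  u6 = a.0 has moves =a=> u7
  u7 = 0 has moves ·
Reachable graph of Q (8 states):
  v0 = b.b.a.0 + (a.(0 + 0) + b.0 | b.0) has moves =a=> v1, =b=> v2, =b=> v3, =b=> v4
  v1 = 0 + 0 has moves ·
  v2 = 0 | b.0 has moves =b=> v5
  v3 = b.0 | 0 has moves =b=> v5
  v4 = b.a.0 has moves =b=> v6
  v5 = 0 | 0 has moves ·
  v6 = a.0 has moves =a=> v7
  v7 = 0 has moves ·
Coarsest stable partition (strong bisimilarity classes):
  B0 = {u0, v0}
  B1 = {u1, u5, u7, v1, v5, v7}
  B2 = {u2, u3, v2, v3}
  B3 = {u4, v4}
  B4 = {u6, v6}
u0 ∈ B0, v0 ∈ B0 → same block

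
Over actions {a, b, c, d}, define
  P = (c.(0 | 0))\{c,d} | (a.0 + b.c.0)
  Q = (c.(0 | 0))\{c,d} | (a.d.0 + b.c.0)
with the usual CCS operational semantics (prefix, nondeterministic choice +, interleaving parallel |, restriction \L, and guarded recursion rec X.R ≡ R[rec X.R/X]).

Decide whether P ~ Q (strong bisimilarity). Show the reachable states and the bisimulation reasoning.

not bisimilar

P's transition system — 3 states:
  m0 = (c.(0 | 0))\{c,d} | (a.0 + b.c.0) → =a=> m1, =b=> m2
  m1 = (c.(0 | 0))\{c,d} | 0 → stopped
  m2 = (c.(0 | 0))\{c,d} | c.0 → =c=> m1
Q's transition system — 4 states:
  n0 = (c.(0 | 0))\{c,d} | (a.d.0 + b.c.0) → =a=> n1, =b=> n2
  n1 = (c.(0 | 0))\{c,d} | d.0 → =d=> n3
  n2 = (c.(0 | 0))\{c,d} | c.0 → =c=> n3
  n3 = (c.(0 | 0))\{c,d} | 0 → stopped
Partition-refinement fixed point:
  B0 = {m0}
  B1 = {m1, n3}
  B2 = {m2, n2}
  B3 = {n0}
  B4 = {n1}
m0 ∈ B0, n0 ∈ B3 → different blocks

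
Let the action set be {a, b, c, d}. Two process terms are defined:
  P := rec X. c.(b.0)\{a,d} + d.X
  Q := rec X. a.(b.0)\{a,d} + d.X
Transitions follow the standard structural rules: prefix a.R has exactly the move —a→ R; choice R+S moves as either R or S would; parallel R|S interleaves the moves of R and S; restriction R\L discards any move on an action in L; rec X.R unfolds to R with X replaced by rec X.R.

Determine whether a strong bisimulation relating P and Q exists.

LTS(P): 3 reachable states
  m0 = rec X. c.(b.0)\{a,d} + d.X | =c=> m1, =d=> m0
  m1 = (b.0)\{a,d} | =b=> m2
  m2 = 0\{a,d} | (no moves)
LTS(Q): 3 reachable states
  n0 = rec X. a.(b.0)\{a,d} + d.X | =a=> n1, =d=> n0
  n1 = (b.0)\{a,d} | =b=> n2
  n2 = 0\{a,d} | (no moves)
Partition-refinement fixed point:
  B0 = {m0}
  B1 = {m1, n1}
  B2 = {m2, n2}
  B3 = {n0}
m0 ∈ B0, n0 ∈ B3 → different blocks

NO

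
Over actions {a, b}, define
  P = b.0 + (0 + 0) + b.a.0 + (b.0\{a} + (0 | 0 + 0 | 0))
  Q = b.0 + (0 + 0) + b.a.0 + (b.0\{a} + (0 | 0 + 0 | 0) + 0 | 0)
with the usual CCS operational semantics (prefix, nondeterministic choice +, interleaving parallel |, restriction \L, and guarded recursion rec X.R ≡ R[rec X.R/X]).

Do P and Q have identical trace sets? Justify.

YES

LTS(P): 4 reachable states
  s0 = b.0 + (0 + 0) + b.a.0 + (b.0\{a} + (0 | 0 + 0 | 0)) ⊢ —b→ s1, —b→ s2, —b→ s3
  s1 = 0 ⊢ ∅
  s2 = 0\{a} ⊢ ∅
  s3 = a.0 ⊢ —a→ s1
LTS(Q): 4 reachable states
  t0 = b.0 + (0 + 0) + b.a.0 + (b.0\{a} + (0 | 0 + 0 | 0) + 0 | 0) ⊢ —b→ t1, —b→ t2, —b→ t3
  t1 = 0 ⊢ ∅
  t2 = 0\{a} ⊢ ∅
  t3 = a.0 ⊢ —a→ t1
Partition-refinement fixed point:
  B0 = {s0, t0}
  B1 = {s1, s2, t1, t2}
  B2 = {s3, t3}
s0 ∈ B0, t0 ∈ B0 → same block
Bisimilar ⇒ trace-equivalent.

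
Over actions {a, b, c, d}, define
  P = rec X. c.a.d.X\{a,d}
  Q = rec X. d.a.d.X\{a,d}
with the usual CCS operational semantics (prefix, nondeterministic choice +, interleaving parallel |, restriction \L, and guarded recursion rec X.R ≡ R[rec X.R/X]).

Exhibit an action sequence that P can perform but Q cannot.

LTS(P): 5 reachable states
  p0 = rec X. c.a.d.X\{a,d} has moves —c→ p1
  p1 = a.d.(rec X. c.a.d.X\{a,d})\{a,d} has moves —a→ p2
  p2 = d.(rec X. c.a.d.X\{a,d})\{a,d} has moves —d→ p3
  p3 = (rec X. c.a.d.X\{a,d})\{a,d} has moves —c→ p4
  p4 = (a.d.(rec X. c.a.d.X\{a,d})\{a,d})\{a,d} has moves (no moves)
LTS(Q): 4 reachable states
  q0 = rec X. d.a.d.X\{a,d} has moves —d→ q1
  q1 = a.d.(rec X. d.a.d.X\{a,d})\{a,d} has moves —a→ q2
  q2 = d.(rec X. d.a.d.X\{a,d})\{a,d} has moves —d→ q3
  q3 = (rec X. d.a.d.X\{a,d})\{a,d} has moves (no moves)
Executing c from P (initial set {p0}):
  step 1 (c): {p1}
  — P admits the full trace.
Executing c from Q (initial set {q0}):
  step 1 (c): no successor for Q

c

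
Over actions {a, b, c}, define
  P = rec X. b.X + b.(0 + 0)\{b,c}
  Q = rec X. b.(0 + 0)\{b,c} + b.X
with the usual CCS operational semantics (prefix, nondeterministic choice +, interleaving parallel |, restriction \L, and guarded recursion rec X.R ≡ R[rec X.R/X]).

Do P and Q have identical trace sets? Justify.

trace-equivalent

Reachable graph of P (2 states):
  p0 = rec X. b.X + b.(0 + 0)\{b,c} | ··b··> p0, ··b··> p1
  p1 = (0 + 0)\{b,c} | ·
Reachable graph of Q (2 states):
  q0 = rec X. b.(0 + 0)\{b,c} + b.X | ··b··> q0, ··b··> q1
  q1 = (0 + 0)\{b,c} | ·
Bisimilarity quotient blocks:
  B0 = {p0, q0}
  B1 = {p1, q1}
p0 ∈ B0, q0 ∈ B0 → same block
Bisimilar ⇒ trace-equivalent.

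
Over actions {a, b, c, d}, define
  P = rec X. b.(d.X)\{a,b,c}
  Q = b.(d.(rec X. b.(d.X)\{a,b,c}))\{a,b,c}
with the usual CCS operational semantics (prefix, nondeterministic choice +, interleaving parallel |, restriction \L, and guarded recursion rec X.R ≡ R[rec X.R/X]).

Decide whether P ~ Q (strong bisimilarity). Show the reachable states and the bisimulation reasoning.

bisimilar

P's transition system — 3 states:
  m0 = rec X. b.(d.X)\{a,b,c} :: --b--▸ m1
  m1 = (d.(rec X. b.(d.X)\{a,b,c}))\{a,b,c} :: --d--▸ m2
  m2 = (rec X. b.(d.X)\{a,b,c})\{a,b,c} :: ·
Q's transition system — 3 states:
  n0 = b.(d.(rec X. b.(d.X)\{a,b,c}))\{a,b,c} :: --b--▸ n1
  n1 = (d.(rec X. b.(d.X)\{a,b,c}))\{a,b,c} :: --d--▸ n2
  n2 = (rec X. b.(d.X)\{a,b,c})\{a,b,c} :: ·
Coarsest stable partition (strong bisimilarity classes):
  B0 = {m0, n0}
  B1 = {m1, n1}
  B2 = {m2, n2}
m0 ∈ B0, n0 ∈ B0 → same block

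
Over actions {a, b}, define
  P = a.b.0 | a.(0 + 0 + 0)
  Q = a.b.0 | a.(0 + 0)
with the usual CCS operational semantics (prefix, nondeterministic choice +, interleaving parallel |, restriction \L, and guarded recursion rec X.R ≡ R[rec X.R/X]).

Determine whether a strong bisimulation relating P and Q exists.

Reachable graph of P (6 states):
  u0 = a.b.0 | a.(0 + 0 + 0) :: ··a··> u1, ··a··> u2
  u1 = a.b.0 | (0 + 0 + 0) :: ··a··> u3
  u2 = b.0 | a.(0 + 0 + 0) :: ··a··> u3, ··b··> u4
  u3 = b.0 | (0 + 0 + 0) :: ··b··> u5
  u4 = 0 | a.(0 + 0 + 0) :: ··a··> u5
  u5 = 0 | (0 + 0 + 0) :: (no moves)
Reachable graph of Q (6 states):
  v0 = a.b.0 | a.(0 + 0) :: ··a··> v1, ··a··> v2
  v1 = a.b.0 | (0 + 0) :: ··a··> v3
  v2 = b.0 | a.(0 + 0) :: ··a··> v3, ··b··> v4
  v3 = b.0 | (0 + 0) :: ··b··> v5
  v4 = 0 | a.(0 + 0) :: ··a··> v5
  v5 = 0 | (0 + 0) :: (no moves)
Partition-refinement fixed point:
  B0 = {u0, v0}
  B1 = {u1, v1}
  B2 = {u3, v3}
  B3 = {u5, v5}
  B4 = {u2, v2}
  B5 = {u4, v4}
u0 ∈ B0, v0 ∈ B0 → same block

P ~ Q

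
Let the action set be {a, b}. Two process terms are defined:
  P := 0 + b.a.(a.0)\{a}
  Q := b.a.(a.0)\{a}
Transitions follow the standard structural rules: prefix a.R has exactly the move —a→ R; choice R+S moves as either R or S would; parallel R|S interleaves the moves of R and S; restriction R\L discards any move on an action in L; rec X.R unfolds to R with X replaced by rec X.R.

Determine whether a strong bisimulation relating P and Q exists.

Reachable graph of P (3 states):
  m0 = 0 + b.a.(a.0)\{a} :: =b=> m1
  m1 = a.(a.0)\{a} :: =a=> m2
  m2 = (a.0)\{a} :: stopped
Reachable graph of Q (3 states):
  n0 = b.a.(a.0)\{a} :: =b=> n1
  n1 = a.(a.0)\{a} :: =a=> n2
  n2 = (a.0)\{a} :: stopped
Bisimilarity quotient blocks:
  B0 = {m0, n0}
  B1 = {m1, n1}
  B2 = {m2, n2}
m0 ∈ B0, n0 ∈ B0 → same block

YES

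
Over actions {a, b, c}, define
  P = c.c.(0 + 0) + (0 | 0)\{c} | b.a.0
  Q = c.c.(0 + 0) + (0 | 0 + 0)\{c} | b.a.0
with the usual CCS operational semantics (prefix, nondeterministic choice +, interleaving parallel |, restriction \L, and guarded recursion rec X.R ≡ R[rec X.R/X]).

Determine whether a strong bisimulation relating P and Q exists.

P's transition system — 5 states:
  m0 = c.c.(0 + 0) + (0 | 0)\{c} | b.a.0 :: --b--▸ m1, --c--▸ m2
  m1 = (0 | 0)\{c} | a.0 :: --a--▸ m3
  m2 = c.(0 + 0) :: --c--▸ m4
  m3 = (0 | 0)\{c} | 0 :: deadlocked
  m4 = 0 + 0 :: deadlocked
Q's transition system — 5 states:
  n0 = c.c.(0 + 0) + (0 | 0 + 0)\{c} | b.a.0 :: --b--▸ n1, --c--▸ n2
  n1 = (0 | 0 + 0)\{c} | a.0 :: --a--▸ n3
  n2 = c.(0 + 0) :: --c--▸ n4
  n3 = (0 | 0 + 0)\{c} | 0 :: deadlocked
  n4 = 0 + 0 :: deadlocked
Coarsest stable partition (strong bisimilarity classes):
  B0 = {m0, n0}
  B1 = {m1, n1}
  B2 = {m3, m4, n3, n4}
  B3 = {m2, n2}
m0 ∈ B0, n0 ∈ B0 → same block

YES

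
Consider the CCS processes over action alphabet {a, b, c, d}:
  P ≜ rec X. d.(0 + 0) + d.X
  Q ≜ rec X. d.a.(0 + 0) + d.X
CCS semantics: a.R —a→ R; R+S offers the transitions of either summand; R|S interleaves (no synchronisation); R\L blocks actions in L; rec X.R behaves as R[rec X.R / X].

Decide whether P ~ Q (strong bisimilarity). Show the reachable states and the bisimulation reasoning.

P's transition system — 2 states:
  u0 = rec X. d.(0 + 0) + d.X | --d--▸ u0, --d--▸ u1
  u1 = 0 + 0 | ∅
Q's transition system — 3 states:
  v0 = rec X. d.a.(0 + 0) + d.X | --d--▸ v0, --d--▸ v1
  v1 = a.(0 + 0) | --a--▸ v2
  v2 = 0 + 0 | ∅
Coarsest stable partition (strong bisimilarity classes):
  B0 = {u0}
  B1 = {u1, v2}
  B2 = {v0}
  B3 = {v1}
u0 ∈ B0, v0 ∈ B2 → different blocks

NO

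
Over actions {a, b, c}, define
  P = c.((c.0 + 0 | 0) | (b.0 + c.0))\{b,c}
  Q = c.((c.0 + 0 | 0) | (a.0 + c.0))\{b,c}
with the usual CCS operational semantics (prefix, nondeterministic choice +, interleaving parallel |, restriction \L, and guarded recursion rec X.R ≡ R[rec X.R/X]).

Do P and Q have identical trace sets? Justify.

Reachable graph of P (2 states):
  m0 = c.((c.0 + 0 | 0) | (b.0 + c.0))\{b,c} | -c-> m1
  m1 = ((c.0 + 0 | 0) | (b.0 + c.0))\{b,c} | deadlocked
Reachable graph of Q (3 states):
  n0 = c.((c.0 + 0 | 0) | (a.0 + c.0))\{b,c} | -c-> n1
  n1 = ((c.0 + 0 | 0) | (a.0 + c.0))\{b,c} | -a-> n2
  n2 = ((c.0 + 0 | 0) | 0)\{b,c} | deadlocked
Trace ⟨ca⟩ through Q, begin at {n0}:
  [1] c ⇒ {n1}
  [2] a ⇒ {n2}
  — Q admits the full trace.
Trace ⟨ca⟩ through P, begin at {m0}:
  [1] c ⇒ {m1}
  [2] a ⇒ ∅ (P stuck)

traces(P) ≠ traces(Q) — witness ⟨ca⟩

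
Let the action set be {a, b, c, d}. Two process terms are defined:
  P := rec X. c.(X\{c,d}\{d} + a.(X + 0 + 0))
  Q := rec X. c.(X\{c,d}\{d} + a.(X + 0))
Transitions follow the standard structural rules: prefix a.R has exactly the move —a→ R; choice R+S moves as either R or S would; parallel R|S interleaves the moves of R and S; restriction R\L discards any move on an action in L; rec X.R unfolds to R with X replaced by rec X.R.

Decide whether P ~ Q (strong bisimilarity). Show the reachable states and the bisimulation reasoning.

bisimilar

P's transition system — 3 states:
  m0 = rec X. c.(X\{c,d}\{d} + a.(X + 0 + 0)) | ··c··> m1
  m1 = (rec X. c.(X\{c,d}\{d} + a.(X + 0 + 0)))\{c,d}\{d} + a.((rec X. c.(X\{c,d}\{d} + a.(X + 0 + 0))) + 0 + 0) | ··a··> m2
  m2 = (rec X. c.(X\{c,d}\{d} + a.(X + 0 + 0))) + 0 + 0 | ··c··> m1
Q's transition system — 3 states:
  n0 = rec X. c.(X\{c,d}\{d} + a.(X + 0)) | ··c··> n1
  n1 = (rec X. c.(X\{c,d}\{d} + a.(X + 0)))\{c,d}\{d} + a.((rec X. c.(X\{c,d}\{d} + a.(X + 0))) + 0) | ··a··> n2
  n2 = (rec X. c.(X\{c,d}\{d} + a.(X + 0))) + 0 | ··c··> n1
Bisimilarity quotient blocks:
  B0 = {m0, m2, n0, n2}
  B1 = {m1, n1}
m0 ∈ B0, n0 ∈ B0 → same block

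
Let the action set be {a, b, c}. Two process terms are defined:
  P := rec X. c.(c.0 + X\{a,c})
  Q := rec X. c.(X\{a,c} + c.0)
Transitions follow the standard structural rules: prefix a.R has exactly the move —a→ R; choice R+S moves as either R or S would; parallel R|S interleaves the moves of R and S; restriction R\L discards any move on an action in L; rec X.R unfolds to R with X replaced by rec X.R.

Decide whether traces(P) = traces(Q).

YES

LTS(P): 3 reachable states
  m0 = rec X. c.(c.0 + X\{a,c}) | --c--▸ m1
  m1 = c.0 + (rec X. c.(c.0 + X\{a,c}))\{a,c} | --c--▸ m2
  m2 = 0 | (no moves)
LTS(Q): 3 reachable states
  n0 = rec X. c.(X\{a,c} + c.0) | --c--▸ n1
  n1 = (rec X. c.(X\{a,c} + c.0))\{a,c} + c.0 | --c--▸ n2
  n2 = 0 | (no moves)
Partition-refinement fixed point:
  B0 = {m0, n0}
  B1 = {m1, n1}
  B2 = {m2, n2}
m0 ∈ B0, n0 ∈ B0 → same block
Bisimilar ⇒ trace-equivalent.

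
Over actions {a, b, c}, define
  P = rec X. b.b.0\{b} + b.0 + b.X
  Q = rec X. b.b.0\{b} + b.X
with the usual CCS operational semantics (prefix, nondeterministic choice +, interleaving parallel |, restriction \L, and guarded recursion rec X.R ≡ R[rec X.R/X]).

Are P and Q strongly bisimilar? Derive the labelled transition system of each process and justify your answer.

not bisimilar

P's transition system — 4 states:
  s0 = rec X. b.b.0\{b} + b.0 + b.X :: —b→ s0, —b→ s1, —b→ s2
  s1 = 0 :: ·
  s2 = b.0\{b} :: —b→ s3
  s3 = 0\{b} :: ·
Q's transition system — 3 states:
  t0 = rec X. b.b.0\{b} + b.X :: —b→ t0, —b→ t1
  t1 = b.0\{b} :: —b→ t2
  t2 = 0\{b} :: ·
Bisimilarity quotient blocks:
  B0 = {s0}
  B1 = {s1, s3, t2}
  B2 = {s2, t1}
  B3 = {t0}
s0 ∈ B0, t0 ∈ B3 → different blocks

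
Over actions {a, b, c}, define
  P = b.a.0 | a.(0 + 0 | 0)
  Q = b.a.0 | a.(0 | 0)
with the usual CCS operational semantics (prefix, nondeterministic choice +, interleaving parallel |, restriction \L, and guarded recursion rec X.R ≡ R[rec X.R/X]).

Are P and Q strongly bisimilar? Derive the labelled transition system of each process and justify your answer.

P's transition system — 6 states:
  p0 = b.a.0 | a.(0 + 0 | 0) | --a--▸ p1, --b--▸ p2
  p1 = b.a.0 | (0 + 0 | 0) | --b--▸ p3
  p2 = a.0 | a.(0 + 0 | 0) | --a--▸ p3, --a--▸ p4
  p3 = a.0 | (0 + 0 | 0) | --a--▸ p5
  p4 = 0 | a.(0 + 0 | 0) | --a--▸ p5
  p5 = 0 | (0 + 0 | 0) | ∅
Q's transition system — 6 states:
  q0 = b.a.0 | a.(0 | 0) | --a--▸ q1, --b--▸ q2
  q1 = b.a.0 | (0 | 0) | --b--▸ q3
  q2 = a.0 | a.(0 | 0) | --a--▸ q3, --a--▸ q4
  q3 = a.0 | (0 | 0) | --a--▸ q5
  q4 = 0 | a.(0 | 0) | --a--▸ q5
  q5 = 0 | (0 | 0) | ∅
Coarsest stable partition (strong bisimilarity classes):
  B0 = {p0, q0}
  B1 = {p2, q2}
  B2 = {p3, p4, q3, q4}
  B3 = {p5, q5}
  B4 = {p1, q1}
p0 ∈ B0, q0 ∈ B0 → same block

P ~ Q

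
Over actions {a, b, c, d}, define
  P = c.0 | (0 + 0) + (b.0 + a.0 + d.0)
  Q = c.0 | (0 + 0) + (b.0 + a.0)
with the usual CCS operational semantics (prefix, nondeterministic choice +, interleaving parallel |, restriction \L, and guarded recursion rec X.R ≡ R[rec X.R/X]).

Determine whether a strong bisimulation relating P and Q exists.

Reachable graph of P (3 states):
  m0 = c.0 | (0 + 0) + (b.0 + a.0 + d.0) → ··a··> m1, ··b··> m1, ··c··> m2, ··d··> m1
  m1 = 0 → stopped
  m2 = 0 | (0 + 0) → stopped
Reachable graph of Q (3 states):
  n0 = c.0 | (0 + 0) + (b.0 + a.0) → ··a··> n1, ··b··> n1, ··c··> n2
  n1 = 0 → stopped
  n2 = 0 | (0 + 0) → stopped
Partition-refinement fixed point:
  B0 = {m0}
  B1 = {m1, m2, n1, n2}
  B2 = {n0}
m0 ∈ B0, n0 ∈ B2 → different blocks

NO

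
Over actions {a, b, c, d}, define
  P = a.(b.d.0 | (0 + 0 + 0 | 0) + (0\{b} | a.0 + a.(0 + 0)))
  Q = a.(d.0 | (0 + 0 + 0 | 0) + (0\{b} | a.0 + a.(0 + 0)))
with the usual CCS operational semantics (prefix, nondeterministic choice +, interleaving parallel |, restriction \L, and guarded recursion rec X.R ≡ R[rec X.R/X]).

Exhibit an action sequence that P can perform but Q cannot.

ab

LTS(P): 6 reachable states
  s0 = a.(b.d.0 | (0 + 0 + 0 | 0) + (0\{b} | a.0 + a.(0 + 0))) → =a=> s1
  s1 = b.d.0 | (0 + 0 + 0 | 0) + (0\{b} | a.0 + a.(0 + 0)) → =a=> s2, =a=> s3, =b=> s4
  s2 = 0 + 0 → ·
  s3 = 0\{b} | 0 → ·
  s4 = d.0 | (0 + 0 + 0 | 0) → =d=> s5
  s5 = 0 | (0 + 0 + 0 | 0) → ·
LTS(Q): 5 reachable states
  t0 = a.(d.0 | (0 + 0 + 0 | 0) + (0\{b} | a.0 + a.(0 + 0))) → =a=> t1
  t1 = d.0 | (0 + 0 + 0 | 0) + (0\{b} | a.0 + a.(0 + 0)) → =a=> t2, =a=> t3, =d=> t4
  t2 = 0 + 0 → ·
  t3 = 0\{b} | 0 → ·
  t4 = 0 | (0 + 0 + 0 | 0) → ·
Executing ab from P (initial set {s0}):
  step 1 (a): {s1}
  step 2 (b): {s4}
  ✓ P
Executing ab from Q (initial set {t0}):
  step 1 (a): {t1}
  step 2 (b): no successor for Q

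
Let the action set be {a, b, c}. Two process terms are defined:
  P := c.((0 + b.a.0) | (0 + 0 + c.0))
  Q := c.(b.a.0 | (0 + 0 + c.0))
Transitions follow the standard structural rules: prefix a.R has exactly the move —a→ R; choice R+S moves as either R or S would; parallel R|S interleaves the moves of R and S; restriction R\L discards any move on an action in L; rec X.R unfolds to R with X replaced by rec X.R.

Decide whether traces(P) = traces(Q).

traces(P) = traces(Q)

LTS(P): 7 reachable states
  p0 = c.((0 + b.a.0) | (0 + 0 + c.0)) has moves —c→ p1
  p1 = (0 + b.a.0) | (0 + 0 + c.0) has moves —b→ p2, —c→ p3
  p2 = a.0 | (0 + 0 + c.0) has moves —a→ p4, —c→ p5
  p3 = (0 + b.a.0) | 0 has moves —b→ p5
  p4 = 0 | (0 + 0 + c.0) has moves —c→ p6
  p5 = a.0 | 0 has moves —a→ p6
  p6 = 0 | 0 has moves (no moves)
LTS(Q): 7 reachable states
  q0 = c.(b.a.0 | (0 + 0 + c.0)) has moves —c→ q1
  q1 = b.a.0 | (0 + 0 + c.0) has moves —b→ q2, —c→ q3
  q2 = a.0 | (0 + 0 + c.0) has moves —a→ q4, —c→ q5
  q3 = b.a.0 | 0 has moves —b→ q5
  q4 = 0 | (0 + 0 + c.0) has moves —c→ q6
  q5 = a.0 | 0 has moves —a→ q6
  q6 = 0 | 0 has moves (no moves)
Bisimilarity quotient blocks:
  B0 = {p0, q0}
  B1 = {p1, q1}
  B2 = {p3, q3}
  B3 = {p5, q5}
  B4 = {p6, q6}
  B5 = {p2, q2}
  B6 = {p4, q4}
p0 ∈ B0, q0 ∈ B0 → same block
Bisimilar ⇒ trace-equivalent.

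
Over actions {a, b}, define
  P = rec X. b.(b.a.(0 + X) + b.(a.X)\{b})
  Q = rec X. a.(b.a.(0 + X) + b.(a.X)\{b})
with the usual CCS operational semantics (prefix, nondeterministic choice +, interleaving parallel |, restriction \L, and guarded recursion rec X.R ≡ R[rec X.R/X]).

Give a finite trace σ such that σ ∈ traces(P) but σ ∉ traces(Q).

Reachable graph of P (6 states):
  s0 = rec X. b.(b.a.(0 + X) + b.(a.X)\{b}) ⊢ --b--▸ s1
  s1 = b.a.(0 + (rec X. b.(b.a.(0 + X) + b.(a.X)\{b}))) + b.(a.(rec X. b.(b.a.(0 + X) + b.(a.X)\{b})))\{b} ⊢ --b--▸ s2, --b--▸ s3
  s2 = (a.(rec X. b.(b.a.(0 + X) + b.(a.X)\{b})))\{b} ⊢ --a--▸ s4
  s3 = a.(0 + (rec X. b.(b.a.(0 + X) + b.(a.X)\{b}))) ⊢ --a--▸ s5
  s4 = (rec X. b.(b.a.(0 + X) + b.(a.X)\{b}))\{b} ⊢ ∅
  s5 = 0 + (rec X. b.(b.a.(0 + X) + b.(a.X)\{b})) ⊢ --b--▸ s1
Reachable graph of Q (7 states):
  t0 = rec X. a.(b.a.(0 + X) + b.(a.X)\{b}) ⊢ --a--▸ t1
  t1 = b.a.(0 + (rec X. a.(b.a.(0 + X) + b.(a.X)\{b}))) + b.(a.(rec X. a.(b.a.(0 + X) + b.(a.X)\{b})))\{b} ⊢ --b--▸ t2, --b--▸ t3
  t2 = (a.(rec X. a.(b.a.(0 + X) + b.(a.X)\{b})))\{b} ⊢ --a--▸ t4
  t3 = a.(0 + (rec X. a.(b.a.(0 + X) + b.(a.X)\{b}))) ⊢ --a--▸ t5
  t4 = (rec X. a.(b.a.(0 + X) + b.(a.X)\{b}))\{b} ⊢ --a--▸ t6
  t5 = 0 + (rec X. a.(b.a.(0 + X) + b.(a.X)\{b})) ⊢ --a--▸ t1
  t6 = (b.a.(0 + (rec X. a.(b.a.(0 + X) + b.(a.X)\{b}))) + b.(a.(rec X. a.(b.a.(0 + X) + b.(a.X)\{b})))\{b})\{b} ⊢ ∅
Run σ = ⟨b⟩ on P: start {s0}
  after b @ step 1: {s1}
  P completes σ.
Run σ = ⟨b⟩ on Q: start {t0}
  after b @ step 1: ∅  — Q cannot continue

b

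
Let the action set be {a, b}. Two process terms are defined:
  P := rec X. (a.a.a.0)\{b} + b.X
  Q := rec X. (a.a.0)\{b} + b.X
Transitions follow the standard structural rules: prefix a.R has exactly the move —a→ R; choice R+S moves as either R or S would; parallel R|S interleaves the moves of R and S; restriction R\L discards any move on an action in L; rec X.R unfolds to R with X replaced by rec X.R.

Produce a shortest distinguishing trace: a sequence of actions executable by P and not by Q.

aaa

P's transition system — 4 states:
  s0 = rec X. (a.a.a.0)\{b} + b.X → =a=> s1, =b=> s0
  s1 = (a.a.0)\{b} → =a=> s2
  s2 = (a.0)\{b} → =a=> s3
  s3 = 0\{b} → (no moves)
Q's transition system — 3 states:
  t0 = rec X. (a.a.0)\{b} + b.X → =a=> t1, =b=> t0
  t1 = (a.0)\{b} → =a=> t2
  t2 = 0\{b} → (no moves)
Trace ⟨aaa⟩ through P, begin at {s0}:
  [1] a ⇒ {s1}
  [2] a ⇒ {s2}
  [3] a ⇒ {s3}
  ✓ P
Trace ⟨aaa⟩ through Q, begin at {t0}:
  [1] a ⇒ {t1}
  [2] a ⇒ {t2}
  [3] a ⇒ ∅ (Q stuck)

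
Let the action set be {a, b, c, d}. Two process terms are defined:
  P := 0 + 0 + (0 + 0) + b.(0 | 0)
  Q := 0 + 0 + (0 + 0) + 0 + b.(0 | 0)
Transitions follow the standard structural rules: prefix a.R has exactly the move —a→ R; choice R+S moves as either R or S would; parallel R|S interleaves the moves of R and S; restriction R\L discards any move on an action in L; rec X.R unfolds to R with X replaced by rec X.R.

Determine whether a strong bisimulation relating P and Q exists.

P ~ Q

P's transition system — 2 states:
  u0 = 0 + 0 + (0 + 0) + b.(0 | 0) | =b=> u1
  u1 = 0 | 0 | (no moves)
Q's transition system — 2 states:
  v0 = 0 + 0 + (0 + 0) + 0 + b.(0 | 0) | =b=> v1
  v1 = 0 | 0 | (no moves)
Coarsest stable partition (strong bisimilarity classes):
  B0 = {u0, v0}
  B1 = {u1, v1}
u0 ∈ B0, v0 ∈ B0 → same block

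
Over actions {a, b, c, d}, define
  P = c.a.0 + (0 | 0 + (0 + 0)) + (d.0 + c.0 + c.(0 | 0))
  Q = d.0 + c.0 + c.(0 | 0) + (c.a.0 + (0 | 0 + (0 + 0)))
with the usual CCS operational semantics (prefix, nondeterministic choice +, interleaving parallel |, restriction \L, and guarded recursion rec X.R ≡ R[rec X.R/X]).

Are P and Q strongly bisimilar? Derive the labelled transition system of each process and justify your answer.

P ~ Q

Reachable graph of P (4 states):
  p0 = c.a.0 + (0 | 0 + (0 + 0)) + (d.0 + c.0 + c.(0 | 0)) | —c→ p1, —c→ p2, —c→ p3, —d→ p1
  p1 = 0 | ·
  p2 = 0 | 0 | ·
  p3 = a.0 | —a→ p1
Reachable graph of Q (4 states):
  q0 = d.0 + c.0 + c.(0 | 0) + (c.a.0 + (0 | 0 + (0 + 0))) | —c→ q1, —c→ q2, —c→ q3, —d→ q1
  q1 = 0 | ·
  q2 = 0 | 0 | ·
  q3 = a.0 | —a→ q1
Partition-refinement fixed point:
  B0 = {p0, q0}
  B1 = {p1, p2, q1, q2}
  B2 = {p3, q3}
p0 ∈ B0, q0 ∈ B0 → same block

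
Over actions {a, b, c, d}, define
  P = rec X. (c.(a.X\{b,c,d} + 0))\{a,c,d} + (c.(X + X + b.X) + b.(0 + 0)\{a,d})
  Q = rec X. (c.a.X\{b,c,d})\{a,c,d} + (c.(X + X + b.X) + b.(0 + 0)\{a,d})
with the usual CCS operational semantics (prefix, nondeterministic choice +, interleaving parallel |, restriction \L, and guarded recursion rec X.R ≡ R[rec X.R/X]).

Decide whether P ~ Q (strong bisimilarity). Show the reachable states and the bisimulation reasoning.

P's transition system — 3 states:
  p0 = rec X. (c.(a.X\{b,c,d} + 0))\{a,c,d} + (c.(X + X + b.X) + b.(0 + 0)\{a,d}) | =b=> p1, =c=> p2
  p1 = (0 + 0)\{a,d} | ·
  p2 = (rec X. (c.(a.X\{b,c,d} + 0))\{a,c,d} + (c.(X + X + b.X) + b.(0 + 0)\{a,d})) + (rec X. (c.(a.X\{b,c,d} + 0))\{a,c,d} + (c.(X + X + b.X) + b.(0 + 0)\{a,d})) + b.(rec X. (c.(a.X\{b,c,d} + 0))\{a,c,d} + (c.(X + X + b.X) + b.(0 + 0)\{a,d})) | =b=> p0, =b=> p1, =c=> p2
Q's transition system — 3 states:
  q0 = rec X. (c.a.X\{b,c,d})\{a,c,d} + (c.(X + X + b.X) + b.(0 + 0)\{a,d}) | =b=> q1, =c=> q2
  q1 = (0 + 0)\{a,d} | ·
  q2 = (rec X. (c.a.X\{b,c,d})\{a,c,d} + (c.(X + X + b.X) + b.(0 + 0)\{a,d})) + (rec X. (c.a.X\{b,c,d})\{a,c,d} + (c.(X + X + b.X) + b.(0 + 0)\{a,d})) + b.(rec X. (c.a.X\{b,c,d})\{a,c,d} + (c.(X + X + b.X) + b.(0 + 0)\{a,d})) | =b=> q0, =b=> q1, =c=> q2
Partition-refinement fixed point:
  B0 = {p0, q0}
  B1 = {p1, q1}
  B2 = {p2, q2}
p0 ∈ B0, q0 ∈ B0 → same block

P ~ Q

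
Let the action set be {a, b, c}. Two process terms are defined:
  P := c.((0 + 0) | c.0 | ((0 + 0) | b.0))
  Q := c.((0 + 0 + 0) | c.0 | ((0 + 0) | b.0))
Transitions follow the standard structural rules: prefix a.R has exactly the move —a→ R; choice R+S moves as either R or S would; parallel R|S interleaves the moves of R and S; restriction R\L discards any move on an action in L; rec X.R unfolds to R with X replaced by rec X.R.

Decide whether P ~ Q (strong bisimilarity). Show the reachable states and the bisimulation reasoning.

Reachable graph of P (5 states):
  u0 = c.((0 + 0) | c.0 | ((0 + 0) | b.0)) → =c=> u1
  u1 = (0 + 0) | c.0 | ((0 + 0) | b.0) → =b=> u2, =c=> u3
  u2 = (0 + 0) | c.0 | ((0 + 0) | 0) → =c=> u4
  u3 = (0 + 0) | 0 | ((0 + 0) | b.0) → =b=> u4
  u4 = (0 + 0) | 0 | ((0 + 0) | 0) → stopped
Reachable graph of Q (5 states):
  v0 = c.((0 + 0 + 0) | c.0 | ((0 + 0) | b.0)) → =c=> v1
  v1 = (0 + 0 + 0) | c.0 | ((0 + 0) | b.0) → =b=> v2, =c=> v3
  v2 = (0 + 0 + 0) | c.0 | ((0 + 0) | 0) → =c=> v4
  v3 = (0 + 0 + 0) | 0 | ((0 + 0) | b.0) → =b=> v4
  v4 = (0 + 0 + 0) | 0 | ((0 + 0) | 0) → stopped
Bisimilarity quotient blocks:
  B0 = {u0, v0}
  B1 = {u1, v1}
  B2 = {u2, v2}
  B3 = {u4, v4}
  B4 = {u3, v3}
u0 ∈ B0, v0 ∈ B0 → same block

bisimilar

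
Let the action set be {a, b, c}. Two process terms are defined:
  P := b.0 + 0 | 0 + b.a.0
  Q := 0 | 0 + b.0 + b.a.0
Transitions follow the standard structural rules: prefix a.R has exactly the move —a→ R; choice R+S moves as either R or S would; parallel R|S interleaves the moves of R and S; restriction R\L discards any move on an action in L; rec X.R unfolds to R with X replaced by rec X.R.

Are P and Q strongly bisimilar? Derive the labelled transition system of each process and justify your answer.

P ~ Q

Reachable graph of P (3 states):
  m0 = b.0 + 0 | 0 + b.a.0 | -b-> m1, -b-> m2
  m1 = 0 | stopped
  m2 = a.0 | -a-> m1
Reachable graph of Q (3 states):
  n0 = 0 | 0 + b.0 + b.a.0 | -b-> n1, -b-> n2
  n1 = 0 | stopped
  n2 = a.0 | -a-> n1
Coarsest stable partition (strong bisimilarity classes):
  B0 = {m0, n0}
  B1 = {m2, n2}
  B2 = {m1, n1}
m0 ∈ B0, n0 ∈ B0 → same block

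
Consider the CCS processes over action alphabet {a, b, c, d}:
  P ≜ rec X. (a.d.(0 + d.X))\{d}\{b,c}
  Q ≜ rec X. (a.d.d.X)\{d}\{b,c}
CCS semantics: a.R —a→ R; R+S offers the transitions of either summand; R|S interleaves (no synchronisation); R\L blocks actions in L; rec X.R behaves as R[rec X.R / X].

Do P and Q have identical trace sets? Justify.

trace-equivalent

Reachable graph of P (2 states):
  m0 = rec X. (a.d.(0 + d.X))\{d}\{b,c} has moves ··a··> m1
  m1 = (d.(0 + d.(rec X. (a.d.(0 + d.X))\{d}\{b,c})))\{d}\{b,c} has moves (no moves)
Reachable graph of Q (2 states):
  n0 = rec X. (a.d.d.X)\{d}\{b,c} has moves ··a··> n1
  n1 = (d.d.(rec X. (a.d.d.X)\{d}\{b,c}))\{d}\{b,c} has moves (no moves)
Partition-refinement fixed point:
  B0 = {m0, n0}
  B1 = {m1, n1}
m0 ∈ B0, n0 ∈ B0 → same block
Bisimilar ⇒ trace-equivalent.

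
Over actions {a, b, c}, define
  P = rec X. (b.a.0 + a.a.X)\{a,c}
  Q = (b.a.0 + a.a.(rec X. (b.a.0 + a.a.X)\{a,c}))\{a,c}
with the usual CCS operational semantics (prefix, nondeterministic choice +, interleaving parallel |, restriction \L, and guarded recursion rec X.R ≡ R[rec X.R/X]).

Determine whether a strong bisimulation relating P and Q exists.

Reachable graph of P (2 states):
  u0 = rec X. (b.a.0 + a.a.X)\{a,c} :: ··b··> u1
  u1 = (a.0)\{a,c} :: ·
Reachable graph of Q (2 states):
  v0 = (b.a.0 + a.a.(rec X. (b.a.0 + a.a.X)\{a,c}))\{a,c} :: ··b··> v1
  v1 = (a.0)\{a,c} :: ·
Coarsest stable partition (strong bisimilarity classes):
  B0 = {u0, v0}
  B1 = {u1, v1}
u0 ∈ B0, v0 ∈ B0 → same block

bisimilar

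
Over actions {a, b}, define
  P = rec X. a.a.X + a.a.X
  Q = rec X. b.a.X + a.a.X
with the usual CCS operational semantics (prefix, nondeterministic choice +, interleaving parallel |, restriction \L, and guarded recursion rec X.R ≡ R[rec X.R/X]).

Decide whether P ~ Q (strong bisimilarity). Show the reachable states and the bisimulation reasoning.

P's transition system — 2 states:
  u0 = rec X. a.a.X + a.a.X ⊢ —a→ u1
  u1 = a.(rec X. a.a.X + a.a.X) ⊢ —a→ u0
Q's transition system — 2 states:
  v0 = rec X. b.a.X + a.a.X ⊢ —a→ v1, —b→ v1
  v1 = a.(rec X. b.a.X + a.a.X) ⊢ —a→ v0
Bisimilarity quotient blocks:
  B0 = {u0, u1}
  B1 = {v0}
  B2 = {v1}
u0 ∈ B0, v0 ∈ B1 → different blocks

not bisimilar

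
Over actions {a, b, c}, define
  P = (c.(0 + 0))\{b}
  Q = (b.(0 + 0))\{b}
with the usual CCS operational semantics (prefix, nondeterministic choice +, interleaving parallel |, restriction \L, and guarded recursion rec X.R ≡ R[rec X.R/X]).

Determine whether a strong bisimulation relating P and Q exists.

NO

P's transition system — 2 states:
  u0 = (c.(0 + 0))\{b} | —c→ u1
  u1 = (0 + 0)\{b} | ·
Q's transition system — 1 states:
  v0 = (b.(0 + 0))\{b} | ·
Partition-refinement fixed point:
  B0 = {u0}
  B1 = {u1, v0}
u0 ∈ B0, v0 ∈ B1 → different blocks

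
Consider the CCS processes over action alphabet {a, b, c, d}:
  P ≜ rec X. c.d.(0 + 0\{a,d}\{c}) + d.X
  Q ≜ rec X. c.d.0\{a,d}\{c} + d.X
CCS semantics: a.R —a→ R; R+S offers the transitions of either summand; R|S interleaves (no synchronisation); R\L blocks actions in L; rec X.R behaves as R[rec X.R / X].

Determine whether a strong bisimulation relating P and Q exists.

P ~ Q

P's transition system — 3 states:
  s0 = rec X. c.d.(0 + 0\{a,d}\{c}) + d.X | --c--▸ s1, --d--▸ s0
  s1 = d.(0 + 0\{a,d}\{c}) | --d--▸ s2
  s2 = 0 + 0\{a,d}\{c} | (no moves)
Q's transition system — 3 states:
  t0 = rec X. c.d.0\{a,d}\{c} + d.X | --c--▸ t1, --d--▸ t0
  t1 = d.0\{a,d}\{c} | --d--▸ t2
  t2 = 0\{a,d}\{c} | (no moves)
Partition-refinement fixed point:
  B0 = {s0, t0}
  B1 = {s1, t1}
  B2 = {s2, t2}
s0 ∈ B0, t0 ∈ B0 → same block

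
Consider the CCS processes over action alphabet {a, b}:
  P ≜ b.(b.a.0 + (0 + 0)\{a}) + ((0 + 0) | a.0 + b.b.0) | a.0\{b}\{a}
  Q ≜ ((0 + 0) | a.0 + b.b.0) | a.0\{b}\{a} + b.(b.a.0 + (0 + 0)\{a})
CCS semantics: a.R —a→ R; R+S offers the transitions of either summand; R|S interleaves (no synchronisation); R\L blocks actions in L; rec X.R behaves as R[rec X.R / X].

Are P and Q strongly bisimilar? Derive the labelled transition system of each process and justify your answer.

P's transition system — 11 states:
  u0 = b.(b.a.0 + (0 + 0)\{a}) + ((0 + 0) | a.0 + b.b.0) | a.0\{b}\{a} :: --a--▸ u1, --a--▸ u2, --b--▸ u3, --b--▸ u4
  u1 = ((0 + 0) | a.0 + b.b.0) | 0\{b}\{a} :: --a--▸ u5, --b--▸ u6
  u2 = (0 + 0) | 0 | a.0\{b}\{a} :: --a--▸ u5
  u3 = b.0 | a.0\{b}\{a} :: --a--▸ u6, --b--▸ u7
  u4 = b.a.0 + (0 + 0)\{a} :: --b--▸ u8
  u5 = (0 + 0) | 0 | 0\{b}\{a} :: ·
  u6 = b.0 | 0\{b}\{a} :: --b--▸ u9
  u7 = 0 | a.0\{b}\{a} :: --a--▸ u9
  u8 = a.0 :: --a--▸ u10
  u9 = 0 | 0\{b}\{a} :: ·
  u10 = 0 :: ·
Q's transition system — 11 states:
  v0 = ((0 + 0) | a.0 + b.b.0) | a.0\{b}\{a} + b.(b.a.0 + (0 + 0)\{a}) :: --a--▸ v1, --a--▸ v2, --b--▸ v3, --b--▸ v4
  v1 = ((0 + 0) | a.0 + b.b.0) | 0\{b}\{a} :: --a--▸ v5, --b--▸ v6
  v2 = (0 + 0) | 0 | a.0\{b}\{a} :: --a--▸ v5
  v3 = b.0 | a.0\{b}\{a} :: --a--▸ v6, --b--▸ v7
  v4 = b.a.0 + (0 + 0)\{a} :: --b--▸ v8
  v5 = (0 + 0) | 0 | 0\{b}\{a} :: ·
  v6 = b.0 | 0\{b}\{a} :: --b--▸ v9
  v7 = 0 | a.0\{b}\{a} :: --a--▸ v9
  v8 = a.0 :: --a--▸ v10
  v9 = 0 | 0\{b}\{a} :: ·
  v10 = 0 :: ·
Partition-refinement fixed point:
  B0 = {u0, v0}
  B1 = {u4, v4}
  B2 = {u2, u7, u8, v2, v7, v8}
  B3 = {u10, u5, u9, v10, v5, v9}
  B4 = {u1, v1}
  B5 = {u6, v6}
  B6 = {u3, v3}
u0 ∈ B0, v0 ∈ B0 → same block

bisimilar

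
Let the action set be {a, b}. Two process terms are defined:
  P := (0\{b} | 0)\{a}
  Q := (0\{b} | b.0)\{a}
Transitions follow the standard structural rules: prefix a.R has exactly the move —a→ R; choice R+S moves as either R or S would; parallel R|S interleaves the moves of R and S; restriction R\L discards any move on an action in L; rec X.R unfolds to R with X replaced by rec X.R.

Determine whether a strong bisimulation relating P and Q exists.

not bisimilar

Reachable graph of P (1 states):
  u0 = (0\{b} | 0)\{a} ⊢ ·
Reachable graph of Q (2 states):
  v0 = (0\{b} | b.0)\{a} ⊢ -b-> v1
  v1 = (0\{b} | 0)\{a} ⊢ ·
Coarsest stable partition (strong bisimilarity classes):
  B0 = {u0, v1}
  B1 = {v0}
u0 ∈ B0, v0 ∈ B1 → different blocks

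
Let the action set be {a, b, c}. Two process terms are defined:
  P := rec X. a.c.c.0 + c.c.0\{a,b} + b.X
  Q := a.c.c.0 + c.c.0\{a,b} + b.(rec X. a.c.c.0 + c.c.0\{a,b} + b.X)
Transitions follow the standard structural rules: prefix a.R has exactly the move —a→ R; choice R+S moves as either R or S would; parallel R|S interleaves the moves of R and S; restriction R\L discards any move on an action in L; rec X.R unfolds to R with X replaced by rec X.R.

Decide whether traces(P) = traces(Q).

YES

Reachable graph of P (6 states):
  u0 = rec X. a.c.c.0 + c.c.0\{a,b} + b.X has moves -a-> u1, -b-> u0, -c-> u2
  u1 = c.c.0 has moves -c-> u3
  u2 = c.0\{a,b} has moves -c-> u4
  u3 = c.0 has moves -c-> u5
  u4 = 0\{a,b} has moves ∅
  u5 = 0 has moves ∅
Reachable graph of Q (7 states):
  v0 = a.c.c.0 + c.c.0\{a,b} + b.(rec X. a.c.c.0 + c.c.0\{a,b} + b.X) has moves -a-> v1, -b-> v2, -c-> v3
  v1 = c.c.0 has moves -c-> v4
  v2 = rec X. a.c.c.0 + c.c.0\{a,b} + b.X has moves -a-> v1, -b-> v2, -c-> v3
  v3 = c.0\{a,b} has moves -c-> v5
  v4 = c.0 has moves -c-> v6
  v5 = 0\{a,b} has moves ∅
  v6 = 0 has moves ∅
Bisimilarity quotient blocks:
  B0 = {u0, v0, v2}
  B1 = {u2, u3, v3, v4}
  B2 = {u4, u5, v5, v6}
  B3 = {u1, v1}
u0 ∈ B0, v0 ∈ B0 → same block
Bisimilar ⇒ trace-equivalent.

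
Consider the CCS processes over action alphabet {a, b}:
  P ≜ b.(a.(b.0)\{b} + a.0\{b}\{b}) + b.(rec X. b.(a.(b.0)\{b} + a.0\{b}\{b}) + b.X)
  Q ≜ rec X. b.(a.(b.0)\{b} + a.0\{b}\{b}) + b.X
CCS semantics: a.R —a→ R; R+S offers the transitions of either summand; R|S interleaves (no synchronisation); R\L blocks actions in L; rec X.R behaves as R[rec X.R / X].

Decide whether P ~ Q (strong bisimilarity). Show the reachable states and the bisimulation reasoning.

bisimilar

LTS(P): 5 reachable states
  m0 = b.(a.(b.0)\{b} + a.0\{b}\{b}) + b.(rec X. b.(a.(b.0)\{b} + a.0\{b}\{b}) + b.X) :: =b=> m1, =b=> m2
  m1 = a.(b.0)\{b} + a.0\{b}\{b} :: =a=> m3, =a=> m4
  m2 = rec X. b.(a.(b.0)\{b} + a.0\{b}\{b}) + b.X :: =b=> m1, =b=> m2
  m3 = (b.0)\{b} :: (no moves)
  m4 = 0\{b}\{b} :: (no moves)
LTS(Q): 4 reachable states
  n0 = rec X. b.(a.(b.0)\{b} + a.0\{b}\{b}) + b.X :: =b=> n0, =b=> n1
  n1 = a.(b.0)\{b} + a.0\{b}\{b} :: =a=> n2, =a=> n3
  n2 = (b.0)\{b} :: (no moves)
  n3 = 0\{b}\{b} :: (no moves)
Partition-refinement fixed point:
  B0 = {m0, m2, n0}
  B1 = {m1, n1}
  B2 = {m3, m4, n2, n3}
m0 ∈ B0, n0 ∈ B0 → same block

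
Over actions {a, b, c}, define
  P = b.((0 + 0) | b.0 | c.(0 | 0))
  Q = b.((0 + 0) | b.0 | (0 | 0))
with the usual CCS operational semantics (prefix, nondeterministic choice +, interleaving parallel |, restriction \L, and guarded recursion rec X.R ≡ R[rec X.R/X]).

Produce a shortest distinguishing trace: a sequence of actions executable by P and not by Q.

Reachable graph of P (5 states):
  s0 = b.((0 + 0) | b.0 | c.(0 | 0)) has moves ··b··> s1
  s1 = (0 + 0) | b.0 | c.(0 | 0) has moves ··b··> s2, ··c··> s3
  s2 = (0 + 0) | 0 | c.(0 | 0) has moves ··c··> s4
  s3 = (0 + 0) | b.0 | (0 | 0) has moves ··b··> s4
  s4 = (0 + 0) | 0 | (0 | 0) has moves ·
Reachable graph of Q (3 states):
  t0 = b.((0 + 0) | b.0 | (0 | 0)) has moves ··b··> t1
  t1 = (0 + 0) | b.0 | (0 | 0) has moves ··b··> t2
  t2 = (0 + 0) | 0 | (0 | 0) has moves ·
Executing bc from P (initial set {s0}):
  step 1 (b): {s1}
  step 2 (c): {s3}
  ✓ P
Executing bc from Q (initial set {t0}):
  step 1 (b): {t1}
  step 2 (c): no successor for Q

bc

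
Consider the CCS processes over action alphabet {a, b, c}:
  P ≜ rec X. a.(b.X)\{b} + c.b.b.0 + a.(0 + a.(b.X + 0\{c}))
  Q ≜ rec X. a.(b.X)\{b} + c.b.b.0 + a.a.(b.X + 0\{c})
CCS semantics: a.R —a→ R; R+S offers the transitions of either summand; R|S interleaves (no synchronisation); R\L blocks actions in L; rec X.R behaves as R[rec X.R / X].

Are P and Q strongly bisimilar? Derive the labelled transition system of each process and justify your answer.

P's transition system — 7 states:
  s0 = rec X. a.(b.X)\{b} + c.b.b.0 + a.(0 + a.(b.X + 0\{c})) → ··a··> s1, ··a··> s2, ··c··> s3
  s1 = (b.(rec X. a.(b.X)\{b} + c.b.b.0 + a.(0 + a.(b.X + 0\{c}))))\{b} → deadlocked
  s2 = 0 + a.(b.(rec X. a.(b.X)\{b} + c.b.b.0 + a.(0 + a.(b.X + 0\{c}))) + 0\{c}) → ··a··> s4
  s3 = b.b.0 → ··b··> s5
  s4 = b.(rec X. a.(b.X)\{b} + c.b.b.0 + a.(0 + a.(b.X + 0\{c}))) + 0\{c} → ··b··> s0
  s5 = b.0 → ··b··> s6
  s6 = 0 → deadlocked
Q's transition system — 7 states:
  t0 = rec X. a.(b.X)\{b} + c.b.b.0 + a.a.(b.X + 0\{c}) → ··a··> t1, ··a··> t2, ··c··> t3
  t1 = (b.(rec X. a.(b.X)\{b} + c.b.b.0 + a.a.(b.X + 0\{c})))\{b} → deadlocked
  t2 = a.(b.(rec X. a.(b.X)\{b} + c.b.b.0 + a.a.(b.X + 0\{c})) + 0\{c}) → ··a··> t4
  t3 = b.b.0 → ··b··> t5
  t4 = b.(rec X. a.(b.X)\{b} + c.b.b.0 + a.a.(b.X + 0\{c})) + 0\{c} → ··b··> t0
  t5 = b.0 → ··b··> t6
  t6 = 0 → deadlocked
Bisimilarity quotient blocks:
  B0 = {s0, t0}
  B1 = {s3, t3}
  B2 = {s5, t5}
  B3 = {s1, s6, t1, t6}
  B4 = {s2, t2}
  B5 = {s4, t4}
s0 ∈ B0, t0 ∈ B0 → same block

YES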